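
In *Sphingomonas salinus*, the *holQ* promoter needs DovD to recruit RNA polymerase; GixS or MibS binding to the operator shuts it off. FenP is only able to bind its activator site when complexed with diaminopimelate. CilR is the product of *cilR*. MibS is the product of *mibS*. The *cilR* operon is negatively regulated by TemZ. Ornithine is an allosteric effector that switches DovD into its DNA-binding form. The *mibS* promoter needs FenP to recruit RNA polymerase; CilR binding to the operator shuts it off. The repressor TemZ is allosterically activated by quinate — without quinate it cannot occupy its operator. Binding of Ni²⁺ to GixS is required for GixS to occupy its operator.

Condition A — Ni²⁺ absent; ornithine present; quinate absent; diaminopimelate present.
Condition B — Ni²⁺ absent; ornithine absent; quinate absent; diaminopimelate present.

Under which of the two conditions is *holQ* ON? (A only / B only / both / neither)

Condition A:
Ni²⁺ is absent, so GixS is inactive.
Ornithine is present, so DovD is active.
Quinate is absent, so TemZ is inactive.
With no repressor bound, *cilR* is transcribed.
So CilR is produced and active.
Diaminopimelate is present, so FenP is active.
With repressor CilR bound, *mibS* is not transcribed.
So MibS is not produced.
No repressor is bound and DovD is active, so *holQ* is transcribed.
→ *holQ* is ON in A.
Condition B:
Ni²⁺ is absent, so GixS is inactive.
Ornithine is absent, so DovD is inactive.
Quinate is absent, so TemZ is inactive.
With no repressor bound, *cilR* is transcribed.
So CilR is produced and active.
Diaminopimelate is present, so FenP is active.
With repressor CilR bound, *mibS* is not transcribed.
So MibS is not produced.
Required activator DovD is absent, so *holQ* is not transcribed.
→ *holQ* is OFF in B.

A only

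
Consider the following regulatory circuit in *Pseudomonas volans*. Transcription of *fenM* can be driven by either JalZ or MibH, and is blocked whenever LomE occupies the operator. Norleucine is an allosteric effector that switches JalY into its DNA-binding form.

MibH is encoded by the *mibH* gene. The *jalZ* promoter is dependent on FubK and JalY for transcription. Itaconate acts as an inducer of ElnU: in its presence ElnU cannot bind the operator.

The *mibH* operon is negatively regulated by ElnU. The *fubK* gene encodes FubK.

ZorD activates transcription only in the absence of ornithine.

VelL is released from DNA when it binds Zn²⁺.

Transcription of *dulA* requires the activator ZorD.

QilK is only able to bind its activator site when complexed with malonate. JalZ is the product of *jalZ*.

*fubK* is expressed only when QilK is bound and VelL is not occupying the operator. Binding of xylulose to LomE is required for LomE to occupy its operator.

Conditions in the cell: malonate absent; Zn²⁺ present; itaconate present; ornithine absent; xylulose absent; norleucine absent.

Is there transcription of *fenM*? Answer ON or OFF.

Malonate is absent, so QilK is inactive.
Zn²⁺ is present, so VelL is inactive.
Required activator QilK is absent, so *fubK* is not transcribed.
So FubK is not produced.
Norleucine is absent, so JalY is inactive.
Required activator FubK is absent, so *jalZ* is not transcribed.
So JalZ is not produced.
Xylulose is absent, so LomE is inactive.
Itaconate is present, so ElnU is inactive.
With no repressor bound, *mibH* is transcribed.
So MibH is produced and active.
Activator MibH is present, so *fenM* is transcribed.

ON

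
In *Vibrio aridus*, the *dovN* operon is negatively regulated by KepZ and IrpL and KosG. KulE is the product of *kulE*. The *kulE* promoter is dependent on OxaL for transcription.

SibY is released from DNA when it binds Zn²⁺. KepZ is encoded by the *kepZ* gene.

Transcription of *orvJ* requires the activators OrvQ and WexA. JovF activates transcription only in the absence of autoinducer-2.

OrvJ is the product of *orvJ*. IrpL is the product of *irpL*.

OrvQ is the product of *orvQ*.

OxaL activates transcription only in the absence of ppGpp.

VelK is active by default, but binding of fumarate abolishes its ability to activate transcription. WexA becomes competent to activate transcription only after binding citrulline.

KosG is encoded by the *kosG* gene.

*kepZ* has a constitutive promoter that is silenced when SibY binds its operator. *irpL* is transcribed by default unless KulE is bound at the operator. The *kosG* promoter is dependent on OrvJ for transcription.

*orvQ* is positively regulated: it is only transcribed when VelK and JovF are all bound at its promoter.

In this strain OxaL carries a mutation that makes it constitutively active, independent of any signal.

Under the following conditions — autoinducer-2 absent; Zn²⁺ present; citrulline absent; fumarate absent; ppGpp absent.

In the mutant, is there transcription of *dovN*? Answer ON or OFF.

Zn²⁺ is present, so SibY is inactive.
With no repressor bound, *kepZ* is transcribed.
So KepZ is produced and active.
OxaL is constitutively active in this strain.
No repressor is bound and OxaL is active, so *kulE* is transcribed.
So KulE is produced and active.
With repressor KulE bound, *irpL* is not transcribed.
So IrpL is not produced.
Fumarate is absent, so VelK is active.
Autoinducer-2 is absent, so JovF is active.
No repressor is bound and VelK and JovF are active, so *orvQ* is transcribed.
So OrvQ is produced and active.
Citrulline is absent, so WexA is inactive.
Required activator WexA is absent, so *orvJ* is not transcribed.
So OrvJ is not produced.
Required activator OrvJ is absent, so *kosG* is not transcribed.
So KosG is not produced.
With repressor KepZ bound, *dovN* is not transcribed.

OFF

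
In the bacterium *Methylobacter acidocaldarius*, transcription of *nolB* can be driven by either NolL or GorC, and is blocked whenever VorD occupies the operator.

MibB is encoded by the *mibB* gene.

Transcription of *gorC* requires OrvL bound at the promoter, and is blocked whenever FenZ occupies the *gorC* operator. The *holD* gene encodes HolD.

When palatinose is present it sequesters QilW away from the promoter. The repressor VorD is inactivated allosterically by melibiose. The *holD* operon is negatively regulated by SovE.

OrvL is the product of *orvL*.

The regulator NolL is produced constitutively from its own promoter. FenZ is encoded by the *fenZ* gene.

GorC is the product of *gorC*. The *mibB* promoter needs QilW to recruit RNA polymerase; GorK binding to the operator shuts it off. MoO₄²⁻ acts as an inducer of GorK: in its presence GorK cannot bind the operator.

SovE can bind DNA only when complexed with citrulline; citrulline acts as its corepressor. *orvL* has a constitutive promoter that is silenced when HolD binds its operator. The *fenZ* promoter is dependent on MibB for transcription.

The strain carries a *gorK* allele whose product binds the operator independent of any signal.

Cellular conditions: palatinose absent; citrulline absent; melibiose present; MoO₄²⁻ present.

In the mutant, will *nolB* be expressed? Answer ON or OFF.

ON

NolL is produced constitutively and is active.
Citrulline is absent, so SovE is inactive.
With no repressor bound, *holD* is transcribed.
So HolD is produced and active.
With repressor HolD bound, *orvL* is not transcribed.
So OrvL is not produced.
Palatinose is absent, so QilW is active.
GorK is constitutively active in this strain.
With repressor GorK bound, *mibB* is not transcribed.
So MibB is not produced.
Required activator MibB is absent, so *fenZ* is not transcribed.
So FenZ is not produced.
Required activator OrvL is absent, so *gorC* is not transcribed.
So GorC is not produced.
Melibiose is present, so VorD is inactive.
Activator NolL is present, so *nolB* is transcribed.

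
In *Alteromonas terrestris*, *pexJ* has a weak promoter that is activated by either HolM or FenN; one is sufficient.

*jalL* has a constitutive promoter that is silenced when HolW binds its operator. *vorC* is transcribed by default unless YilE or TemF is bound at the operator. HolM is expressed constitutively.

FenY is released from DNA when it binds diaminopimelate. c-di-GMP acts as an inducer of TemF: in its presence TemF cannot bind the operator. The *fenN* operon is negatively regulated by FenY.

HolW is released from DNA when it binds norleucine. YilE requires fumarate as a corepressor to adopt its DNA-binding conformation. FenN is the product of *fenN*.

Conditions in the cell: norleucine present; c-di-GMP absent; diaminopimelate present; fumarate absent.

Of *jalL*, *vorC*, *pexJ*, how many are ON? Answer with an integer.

2

Norleucine is present, so HolW is inactive.
With no repressor bound, *jalL* is transcribed.
→ *jalL* is ON.
Fumarate is absent, so YilE is inactive.
c-di-GMP is absent, so TemF is active.
With repressor TemF bound, *vorC* is not transcribed.
→ *vorC* is OFF.
HolM is produced constitutively and is active.
Diaminopimelate is present, so FenY is inactive.
With no repressor bound, *fenN* is transcribed.
So FenN is produced and active.
Activator HolM is present, so *pexJ* is transcribed.
→ *pexJ* is ON.
2 of the 3 genes are transcribed.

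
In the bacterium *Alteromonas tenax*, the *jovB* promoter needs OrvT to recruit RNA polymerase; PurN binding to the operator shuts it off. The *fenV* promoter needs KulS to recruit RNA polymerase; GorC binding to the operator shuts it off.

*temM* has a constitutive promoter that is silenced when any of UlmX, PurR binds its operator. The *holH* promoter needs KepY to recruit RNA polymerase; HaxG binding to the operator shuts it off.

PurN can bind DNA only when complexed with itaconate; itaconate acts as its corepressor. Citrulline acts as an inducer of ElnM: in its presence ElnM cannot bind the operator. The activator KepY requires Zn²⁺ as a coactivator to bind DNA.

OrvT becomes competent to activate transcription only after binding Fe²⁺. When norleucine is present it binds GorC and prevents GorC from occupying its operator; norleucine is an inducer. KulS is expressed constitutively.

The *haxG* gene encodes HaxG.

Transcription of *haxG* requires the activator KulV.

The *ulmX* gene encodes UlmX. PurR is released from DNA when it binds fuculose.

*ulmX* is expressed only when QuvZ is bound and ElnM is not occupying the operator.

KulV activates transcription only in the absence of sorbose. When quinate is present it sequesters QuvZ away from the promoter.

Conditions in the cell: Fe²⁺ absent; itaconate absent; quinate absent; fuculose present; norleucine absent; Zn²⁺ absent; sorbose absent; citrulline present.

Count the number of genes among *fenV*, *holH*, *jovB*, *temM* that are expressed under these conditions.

0

KulS is produced constitutively and is active.
Norleucine is absent, so GorC is active.
With repressor GorC bound, *fenV* is not transcribed.
→ *fenV* is OFF.
Sorbose is absent, so KulV is active.
No repressor is bound and KulV is active, so *haxG* is transcribed.
So HaxG is produced and active.
Zn²⁺ is absent, so KepY is inactive.
With repressor HaxG bound, *holH* is not transcribed.
→ *holH* is OFF.
Fe²⁺ is absent, so OrvT is inactive.
Itaconate is absent, so PurN is inactive.
Required activator OrvT is absent, so *jovB* is not transcribed.
→ *jovB* is OFF.
Citrulline is present, so ElnM is inactive.
Quinate is absent, so QuvZ is active.
No repressor is bound and QuvZ is active, so *ulmX* is transcribed.
So UlmX is produced and active.
Fuculose is present, so PurR is inactive.
With repressor UlmX bound, *temM* is not transcribed.
→ *temM* is OFF.
0 of the 4 genes are transcribed.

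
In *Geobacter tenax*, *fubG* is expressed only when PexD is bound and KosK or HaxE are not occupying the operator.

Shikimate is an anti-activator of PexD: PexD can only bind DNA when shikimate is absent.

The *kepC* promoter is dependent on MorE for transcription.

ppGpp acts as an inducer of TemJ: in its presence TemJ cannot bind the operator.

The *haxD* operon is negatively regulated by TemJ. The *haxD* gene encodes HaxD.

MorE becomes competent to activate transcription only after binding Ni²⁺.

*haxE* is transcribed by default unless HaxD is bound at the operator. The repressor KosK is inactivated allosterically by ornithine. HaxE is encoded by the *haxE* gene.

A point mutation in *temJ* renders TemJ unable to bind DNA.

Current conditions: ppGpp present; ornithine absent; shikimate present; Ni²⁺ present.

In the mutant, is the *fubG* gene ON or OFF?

Ornithine is absent, so KosK is active.
TemJ is non-functional in this strain, so it has no effect.
With no repressor bound, *haxD* is transcribed.
So HaxD is produced and active.
With repressor HaxD bound, *haxE* is not transcribed.
So HaxE is not produced.
Shikimate is present, so PexD is inactive.
With repressor KosK bound, *fubG* is not transcribed.

OFF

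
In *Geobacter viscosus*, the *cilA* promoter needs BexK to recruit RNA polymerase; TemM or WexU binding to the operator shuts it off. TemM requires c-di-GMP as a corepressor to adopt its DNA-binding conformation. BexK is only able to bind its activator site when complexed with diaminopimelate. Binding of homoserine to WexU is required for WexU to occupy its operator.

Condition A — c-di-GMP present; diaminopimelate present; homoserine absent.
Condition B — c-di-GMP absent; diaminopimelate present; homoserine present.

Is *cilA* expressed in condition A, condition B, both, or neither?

neither

Condition A:
c-di-GMP is present, so TemM is active.
Diaminopimelate is present, so BexK is active.
Homoserine is absent, so WexU is inactive.
With repressor TemM bound, *cilA* is not transcribed.
→ *cilA* is OFF in A.
Condition B:
c-di-GMP is absent, so TemM is inactive.
Diaminopimelate is present, so BexK is active.
Homoserine is present, so WexU is active.
With repressor WexU bound, *cilA* is not transcribed.
→ *cilA* is OFF in B.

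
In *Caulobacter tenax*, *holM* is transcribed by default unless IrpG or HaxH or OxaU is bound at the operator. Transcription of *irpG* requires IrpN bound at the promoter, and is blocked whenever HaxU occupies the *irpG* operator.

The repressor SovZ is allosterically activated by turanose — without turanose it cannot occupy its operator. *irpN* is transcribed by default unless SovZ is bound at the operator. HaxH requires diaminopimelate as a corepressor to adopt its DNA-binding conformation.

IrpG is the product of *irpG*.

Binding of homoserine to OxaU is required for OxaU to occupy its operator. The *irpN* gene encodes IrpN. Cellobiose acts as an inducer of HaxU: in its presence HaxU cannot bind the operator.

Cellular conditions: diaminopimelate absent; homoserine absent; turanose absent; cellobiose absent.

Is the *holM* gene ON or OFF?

Turanose is absent, so SovZ is inactive.
With no repressor bound, *irpN* is transcribed.
So IrpN is produced and active.
Cellobiose is absent, so HaxU is active.
With repressor HaxU bound, *irpG* is not transcribed.
So IrpG is not produced.
Diaminopimelate is absent, so HaxH is inactive.
Homoserine is absent, so OxaU is inactive.
With no repressor bound, *holM* is transcribed.

ON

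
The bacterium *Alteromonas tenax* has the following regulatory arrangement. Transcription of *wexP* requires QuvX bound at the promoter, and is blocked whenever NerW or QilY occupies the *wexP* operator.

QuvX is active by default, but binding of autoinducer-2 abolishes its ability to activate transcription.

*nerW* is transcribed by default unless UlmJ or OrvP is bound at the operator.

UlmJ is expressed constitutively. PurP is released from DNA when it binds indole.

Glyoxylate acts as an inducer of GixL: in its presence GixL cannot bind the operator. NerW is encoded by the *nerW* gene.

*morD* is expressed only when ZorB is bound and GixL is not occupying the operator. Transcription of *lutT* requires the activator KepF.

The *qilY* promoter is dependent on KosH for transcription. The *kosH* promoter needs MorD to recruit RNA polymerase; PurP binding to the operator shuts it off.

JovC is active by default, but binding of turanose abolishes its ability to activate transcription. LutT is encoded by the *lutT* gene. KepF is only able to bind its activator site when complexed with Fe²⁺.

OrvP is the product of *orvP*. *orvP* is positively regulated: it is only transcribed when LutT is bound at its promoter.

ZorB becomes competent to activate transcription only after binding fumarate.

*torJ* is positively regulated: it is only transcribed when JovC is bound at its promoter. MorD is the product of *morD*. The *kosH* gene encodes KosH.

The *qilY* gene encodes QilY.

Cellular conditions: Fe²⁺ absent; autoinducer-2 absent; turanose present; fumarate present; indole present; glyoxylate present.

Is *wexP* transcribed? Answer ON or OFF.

Autoinducer-2 is absent, so QuvX is active.
UlmJ is produced constitutively and is active.
Fe²⁺ is absent, so KepF is inactive.
Required activator KepF is absent, so *lutT* is not transcribed.
So LutT is not produced.
Required activator LutT is absent, so *orvP* is not transcribed.
So OrvP is not produced.
With repressor UlmJ bound, *nerW* is not transcribed.
So NerW is not produced.
Indole is present, so PurP is inactive.
Fumarate is present, so ZorB is active.
Glyoxylate is present, so GixL is inactive.
No repressor is bound and ZorB is active, so *morD* is transcribed.
So MorD is produced and active.
No repressor is bound and MorD is active, so *kosH* is transcribed.
So KosH is produced and active.
No repressor is bound and KosH is active, so *qilY* is transcribed.
So QilY is produced and active.
With repressor QilY bound, *wexP* is not transcribed.

OFF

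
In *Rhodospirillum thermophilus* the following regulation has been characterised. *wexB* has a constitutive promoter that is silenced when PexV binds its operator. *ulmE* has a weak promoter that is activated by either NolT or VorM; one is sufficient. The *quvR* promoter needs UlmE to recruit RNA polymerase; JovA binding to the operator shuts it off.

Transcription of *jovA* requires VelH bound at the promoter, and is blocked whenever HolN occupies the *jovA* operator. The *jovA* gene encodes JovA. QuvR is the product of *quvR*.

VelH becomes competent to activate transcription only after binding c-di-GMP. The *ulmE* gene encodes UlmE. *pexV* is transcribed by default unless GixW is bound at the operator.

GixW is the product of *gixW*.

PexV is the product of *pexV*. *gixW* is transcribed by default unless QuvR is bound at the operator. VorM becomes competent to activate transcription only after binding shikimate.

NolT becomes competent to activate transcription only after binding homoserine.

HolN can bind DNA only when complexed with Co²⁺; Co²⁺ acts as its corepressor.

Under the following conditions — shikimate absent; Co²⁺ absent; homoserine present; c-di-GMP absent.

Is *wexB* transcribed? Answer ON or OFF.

c-di-GMP is absent, so VelH is inactive.
Co²⁺ is absent, so HolN is inactive.
Required activator VelH is absent, so *jovA* is not transcribed.
So JovA is not produced.
Homoserine is present, so NolT is active.
Shikimate is absent, so VorM is inactive.
Activator NolT is present, so *ulmE* is transcribed.
So UlmE is produced and active.
No repressor is bound and UlmE is active, so *quvR* is transcribed.
So QuvR is produced and active.
With repressor QuvR bound, *gixW* is not transcribed.
So GixW is not produced.
With no repressor bound, *pexV* is transcribed.
So PexV is produced and active.
With repressor PexV bound, *wexB* is not transcribed.

OFF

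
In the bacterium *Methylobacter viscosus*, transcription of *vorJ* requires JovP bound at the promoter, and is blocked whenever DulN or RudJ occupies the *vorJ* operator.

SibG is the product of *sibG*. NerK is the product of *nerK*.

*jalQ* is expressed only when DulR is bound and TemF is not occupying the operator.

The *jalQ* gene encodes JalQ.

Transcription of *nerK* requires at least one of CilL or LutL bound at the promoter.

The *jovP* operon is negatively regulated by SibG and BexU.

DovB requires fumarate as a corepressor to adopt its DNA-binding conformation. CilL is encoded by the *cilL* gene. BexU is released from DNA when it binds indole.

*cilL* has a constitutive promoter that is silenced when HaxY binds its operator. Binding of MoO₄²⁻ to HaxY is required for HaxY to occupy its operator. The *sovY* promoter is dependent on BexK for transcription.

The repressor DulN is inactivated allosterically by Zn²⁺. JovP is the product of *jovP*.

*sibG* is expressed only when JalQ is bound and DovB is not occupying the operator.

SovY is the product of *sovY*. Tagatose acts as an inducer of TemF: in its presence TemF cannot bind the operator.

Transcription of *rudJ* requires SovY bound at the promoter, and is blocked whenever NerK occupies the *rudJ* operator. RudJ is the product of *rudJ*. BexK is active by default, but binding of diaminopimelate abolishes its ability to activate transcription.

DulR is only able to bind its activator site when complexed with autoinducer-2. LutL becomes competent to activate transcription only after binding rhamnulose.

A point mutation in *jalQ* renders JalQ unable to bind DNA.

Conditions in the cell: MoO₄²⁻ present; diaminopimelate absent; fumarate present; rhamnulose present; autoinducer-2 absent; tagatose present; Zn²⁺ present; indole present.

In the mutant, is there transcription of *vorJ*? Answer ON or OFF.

JalQ is non-functional in this strain, so it has no effect.
Fumarate is present, so DovB is active.
With repressor DovB bound, *sibG* is not transcribed.
So SibG is not produced.
Indole is present, so BexU is inactive.
With no repressor bound, *jovP* is transcribed.
So JovP is produced and active.
Zn²⁺ is present, so DulN is inactive.
Diaminopimelate is absent, so BexK is active.
No repressor is bound and BexK is active, so *sovY* is transcribed.
So SovY is produced and active.
MoO₄²⁻ is present, so HaxY is active.
With repressor HaxY bound, *cilL* is not transcribed.
So CilL is not produced.
Rhamnulose is present, so LutL is active.
Activator LutL is present, so *nerK* is transcribed.
So NerK is produced and active.
With repressor NerK bound, *rudJ* is not transcribed.
So RudJ is not produced.
No repressor is bound and JovP is active, so *vorJ* is transcribed.

ON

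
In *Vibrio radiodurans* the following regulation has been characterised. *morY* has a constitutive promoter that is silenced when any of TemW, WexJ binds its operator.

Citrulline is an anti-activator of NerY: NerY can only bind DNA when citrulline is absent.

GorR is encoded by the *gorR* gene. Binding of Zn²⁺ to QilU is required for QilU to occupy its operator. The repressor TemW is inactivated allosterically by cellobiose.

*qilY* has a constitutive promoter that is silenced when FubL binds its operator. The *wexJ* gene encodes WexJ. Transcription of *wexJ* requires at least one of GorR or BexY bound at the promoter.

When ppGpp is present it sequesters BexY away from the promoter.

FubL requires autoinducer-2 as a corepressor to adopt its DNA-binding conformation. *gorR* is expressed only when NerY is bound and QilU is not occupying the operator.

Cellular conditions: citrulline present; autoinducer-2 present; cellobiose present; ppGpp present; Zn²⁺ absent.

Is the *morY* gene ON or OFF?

ON

Cellobiose is present, so TemW is inactive.
Citrulline is present, so NerY is inactive.
Zn²⁺ is absent, so QilU is inactive.
Required activator NerY is absent, so *gorR* is not transcribed.
So GorR is not produced.
ppGpp is present, so BexY is inactive.
No activator is available at the *wexJ* promoter, so *wexJ* is not transcribed.
So WexJ is not produced.
With no repressor bound, *morY* is transcribed.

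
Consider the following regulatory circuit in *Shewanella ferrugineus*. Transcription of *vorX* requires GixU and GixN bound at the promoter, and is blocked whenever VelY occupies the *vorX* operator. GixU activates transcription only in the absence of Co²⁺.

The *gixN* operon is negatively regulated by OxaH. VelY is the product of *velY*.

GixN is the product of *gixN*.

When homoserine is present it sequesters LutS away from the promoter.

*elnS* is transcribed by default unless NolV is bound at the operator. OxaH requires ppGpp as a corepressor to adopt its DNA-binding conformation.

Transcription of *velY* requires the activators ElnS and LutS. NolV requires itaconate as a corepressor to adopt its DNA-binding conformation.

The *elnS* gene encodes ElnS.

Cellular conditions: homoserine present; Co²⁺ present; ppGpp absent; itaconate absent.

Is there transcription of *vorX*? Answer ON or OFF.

OFF

Itaconate is absent, so NolV is inactive.
With no repressor bound, *elnS* is transcribed.
So ElnS is produced and active.
Homoserine is present, so LutS is inactive.
Required activator LutS is absent, so *velY* is not transcribed.
So VelY is not produced.
Co²⁺ is present, so GixU is inactive.
ppGpp is absent, so OxaH is inactive.
With no repressor bound, *gixN* is transcribed.
So GixN is produced and active.
Required activator GixU is absent, so *vorX* is not transcribed.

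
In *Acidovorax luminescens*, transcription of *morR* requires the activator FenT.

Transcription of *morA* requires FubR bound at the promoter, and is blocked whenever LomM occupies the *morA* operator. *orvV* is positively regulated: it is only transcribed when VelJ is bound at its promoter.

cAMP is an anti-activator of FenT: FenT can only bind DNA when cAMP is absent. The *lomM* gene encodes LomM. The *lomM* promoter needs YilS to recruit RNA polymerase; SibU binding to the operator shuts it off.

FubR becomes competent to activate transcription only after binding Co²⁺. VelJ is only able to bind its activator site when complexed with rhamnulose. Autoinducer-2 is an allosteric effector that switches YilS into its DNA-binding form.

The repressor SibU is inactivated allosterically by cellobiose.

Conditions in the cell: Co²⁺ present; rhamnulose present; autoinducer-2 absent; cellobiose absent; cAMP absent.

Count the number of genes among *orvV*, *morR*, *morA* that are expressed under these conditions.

3

Rhamnulose is present, so VelJ is active.
No repressor is bound and VelJ is active, so *orvV* is transcribed.
→ *orvV* is ON.
cAMP is absent, so FenT is active.
No repressor is bound and FenT is active, so *morR* is transcribed.
→ *morR* is ON.
Co²⁺ is present, so FubR is active.
Cellobiose is absent, so SibU is active.
Autoinducer-2 is absent, so YilS is inactive.
With repressor SibU bound, *lomM* is not transcribed.
So LomM is not produced.
No repressor is bound and FubR is active, so *morA* is transcribed.
→ *morA* is ON.
3 of the 3 genes are transcribed.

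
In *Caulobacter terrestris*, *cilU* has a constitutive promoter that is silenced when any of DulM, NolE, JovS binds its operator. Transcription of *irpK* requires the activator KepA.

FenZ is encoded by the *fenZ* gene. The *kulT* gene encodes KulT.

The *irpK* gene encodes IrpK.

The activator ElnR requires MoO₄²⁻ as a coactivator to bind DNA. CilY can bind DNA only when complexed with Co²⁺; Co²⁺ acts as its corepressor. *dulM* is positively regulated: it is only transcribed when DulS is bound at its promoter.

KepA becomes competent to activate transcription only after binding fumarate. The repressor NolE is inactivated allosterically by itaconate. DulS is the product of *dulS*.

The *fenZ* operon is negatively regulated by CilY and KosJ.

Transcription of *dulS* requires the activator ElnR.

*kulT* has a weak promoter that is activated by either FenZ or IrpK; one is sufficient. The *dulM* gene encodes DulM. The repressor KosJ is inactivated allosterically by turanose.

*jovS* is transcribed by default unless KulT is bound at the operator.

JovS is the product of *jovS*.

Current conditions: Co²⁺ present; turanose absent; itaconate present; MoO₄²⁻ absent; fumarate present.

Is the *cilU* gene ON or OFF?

MoO₄²⁻ is absent, so ElnR is inactive.
Required activator ElnR is absent, so *dulS* is not transcribed.
So DulS is not produced.
Required activator DulS is absent, so *dulM* is not transcribed.
So DulM is not produced.
Itaconate is present, so NolE is inactive.
Co²⁺ is present, so CilY is active.
Turanose is absent, so KosJ is active.
With repressor CilY bound, *fenZ* is not transcribed.
So FenZ is not produced.
Fumarate is present, so KepA is active.
No repressor is bound and KepA is active, so *irpK* is transcribed.
So IrpK is produced and active.
Activator IrpK is present, so *kulT* is transcribed.
So KulT is produced and active.
With repressor KulT bound, *jovS* is not transcribed.
So JovS is not produced.
With no repressor bound, *cilU* is transcribed.

ON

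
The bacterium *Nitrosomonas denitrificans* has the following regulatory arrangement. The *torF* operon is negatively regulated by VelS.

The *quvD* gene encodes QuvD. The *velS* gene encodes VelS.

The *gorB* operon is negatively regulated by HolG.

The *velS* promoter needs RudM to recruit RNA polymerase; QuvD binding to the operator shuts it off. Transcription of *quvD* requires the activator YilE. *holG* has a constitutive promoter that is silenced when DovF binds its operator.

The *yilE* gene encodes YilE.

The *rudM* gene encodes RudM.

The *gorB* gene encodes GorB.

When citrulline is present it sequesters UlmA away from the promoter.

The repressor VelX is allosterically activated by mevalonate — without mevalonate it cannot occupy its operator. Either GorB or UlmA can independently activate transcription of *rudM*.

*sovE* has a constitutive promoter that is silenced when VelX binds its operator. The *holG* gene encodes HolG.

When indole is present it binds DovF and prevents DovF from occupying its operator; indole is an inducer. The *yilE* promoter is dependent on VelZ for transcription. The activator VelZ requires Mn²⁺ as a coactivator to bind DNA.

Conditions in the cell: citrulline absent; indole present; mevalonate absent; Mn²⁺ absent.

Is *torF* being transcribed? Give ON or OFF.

Indole is present, so DovF is inactive.
With no repressor bound, *holG* is transcribed.
So HolG is produced and active.
With repressor HolG bound, *gorB* is not transcribed.
So GorB is not produced.
Citrulline is absent, so UlmA is active.
Activator UlmA is present, so *rudM* is transcribed.
So RudM is produced and active.
Mn²⁺ is absent, so VelZ is inactive.
Required activator VelZ is absent, so *yilE* is not transcribed.
So YilE is not produced.
Required activator YilE is absent, so *quvD* is not transcribed.
So QuvD is not produced.
No repressor is bound and RudM is active, so *velS* is transcribed.
So VelS is produced and active.
With repressor VelS bound, *torF* is not transcribed.

OFF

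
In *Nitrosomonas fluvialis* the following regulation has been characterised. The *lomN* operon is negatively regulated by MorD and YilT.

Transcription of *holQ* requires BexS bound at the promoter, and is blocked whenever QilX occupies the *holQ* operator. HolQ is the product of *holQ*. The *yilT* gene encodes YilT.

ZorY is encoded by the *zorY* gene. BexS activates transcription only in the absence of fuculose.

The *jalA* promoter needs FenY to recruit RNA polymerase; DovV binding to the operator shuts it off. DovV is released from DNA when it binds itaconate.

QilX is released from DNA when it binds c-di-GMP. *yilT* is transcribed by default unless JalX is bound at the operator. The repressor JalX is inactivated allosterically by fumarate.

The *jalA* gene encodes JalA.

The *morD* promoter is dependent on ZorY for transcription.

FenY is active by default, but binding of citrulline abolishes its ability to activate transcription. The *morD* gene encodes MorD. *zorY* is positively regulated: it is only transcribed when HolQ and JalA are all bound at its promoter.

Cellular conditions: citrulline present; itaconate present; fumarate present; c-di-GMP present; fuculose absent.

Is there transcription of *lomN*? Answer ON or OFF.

c-di-GMP is present, so QilX is inactive.
Fuculose is absent, so BexS is active.
No repressor is bound and BexS is active, so *holQ* is transcribed.
So HolQ is produced and active.
Citrulline is present, so FenY is inactive.
Itaconate is present, so DovV is inactive.
Required activator FenY is absent, so *jalA* is not transcribed.
So JalA is not produced.
Required activator JalA is absent, so *zorY* is not transcribed.
So ZorY is not produced.
Required activator ZorY is absent, so *morD* is not transcribed.
So MorD is not produced.
Fumarate is present, so JalX is inactive.
With no repressor bound, *yilT* is transcribed.
So YilT is produced and active.
With repressor YilT bound, *lomN* is not transcribed.

OFF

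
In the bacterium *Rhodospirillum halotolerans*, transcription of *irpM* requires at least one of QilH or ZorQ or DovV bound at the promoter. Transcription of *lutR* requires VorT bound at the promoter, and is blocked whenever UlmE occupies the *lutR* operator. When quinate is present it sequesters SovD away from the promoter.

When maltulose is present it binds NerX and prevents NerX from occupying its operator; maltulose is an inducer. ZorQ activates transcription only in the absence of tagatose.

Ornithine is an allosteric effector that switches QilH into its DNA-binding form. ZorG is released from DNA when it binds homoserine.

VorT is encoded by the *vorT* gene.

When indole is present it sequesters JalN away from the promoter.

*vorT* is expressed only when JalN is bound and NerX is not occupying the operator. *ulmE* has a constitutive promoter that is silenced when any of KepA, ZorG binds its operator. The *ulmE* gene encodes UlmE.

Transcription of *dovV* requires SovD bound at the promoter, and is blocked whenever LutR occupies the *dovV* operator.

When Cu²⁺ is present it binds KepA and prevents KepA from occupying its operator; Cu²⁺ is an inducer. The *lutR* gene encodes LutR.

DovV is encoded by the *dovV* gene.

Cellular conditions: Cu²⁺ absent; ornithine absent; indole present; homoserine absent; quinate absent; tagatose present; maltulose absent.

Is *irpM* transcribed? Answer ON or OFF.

ON

Ornithine is absent, so QilH is inactive.
Tagatose is present, so ZorQ is inactive.
Maltulose is absent, so NerX is active.
Indole is present, so JalN is inactive.
With repressor NerX bound, *vorT* is not transcribed.
So VorT is not produced.
Cu²⁺ is absent, so KepA is active.
Homoserine is absent, so ZorG is active.
With repressor KepA bound, *ulmE* is not transcribed.
So UlmE is not produced.
Required activator VorT is absent, so *lutR* is not transcribed.
So LutR is not produced.
Quinate is absent, so SovD is active.
No repressor is bound and SovD is active, so *dovV* is transcribed.
So DovV is produced and active.
Activator DovV is present, so *irpM* is transcribed.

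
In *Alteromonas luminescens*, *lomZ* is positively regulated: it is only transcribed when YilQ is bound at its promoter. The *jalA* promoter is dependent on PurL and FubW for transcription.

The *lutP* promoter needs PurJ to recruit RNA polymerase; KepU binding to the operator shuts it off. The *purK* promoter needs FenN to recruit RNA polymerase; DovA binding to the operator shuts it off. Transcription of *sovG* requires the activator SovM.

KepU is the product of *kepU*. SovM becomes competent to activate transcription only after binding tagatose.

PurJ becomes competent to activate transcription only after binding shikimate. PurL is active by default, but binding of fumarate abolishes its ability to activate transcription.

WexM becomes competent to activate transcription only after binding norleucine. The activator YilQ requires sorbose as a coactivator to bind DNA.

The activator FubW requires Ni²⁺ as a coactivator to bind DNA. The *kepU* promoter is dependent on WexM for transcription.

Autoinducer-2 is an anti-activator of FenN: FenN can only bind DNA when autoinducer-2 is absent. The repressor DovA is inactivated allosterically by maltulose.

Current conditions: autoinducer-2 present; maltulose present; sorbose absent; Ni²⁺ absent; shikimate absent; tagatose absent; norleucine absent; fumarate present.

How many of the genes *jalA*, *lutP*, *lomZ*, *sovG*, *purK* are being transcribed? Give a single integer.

Fumarate is present, so PurL is inactive.
Ni²⁺ is absent, so FubW is inactive.
Required activator PurL is absent, so *jalA* is not transcribed.
→ *jalA* is OFF.
Norleucine is absent, so WexM is inactive.
Required activator WexM is absent, so *kepU* is not transcribed.
So KepU is not produced.
Shikimate is absent, so PurJ is inactive.
Required activator PurJ is absent, so *lutP* is not transcribed.
→ *lutP* is OFF.
Sorbose is absent, so YilQ is inactive.
Required activator YilQ is absent, so *lomZ* is not transcribed.
→ *lomZ* is OFF.
Tagatose is absent, so SovM is inactive.
Required activator SovM is absent, so *sovG* is not transcribed.
→ *sovG* is OFF.
Autoinducer-2 is present, so FenN is inactive.
Maltulose is present, so DovA is inactive.
Required activator FenN is absent, so *purK* is not transcribed.
→ *purK* is OFF.
0 of the 5 genes are transcribed.

0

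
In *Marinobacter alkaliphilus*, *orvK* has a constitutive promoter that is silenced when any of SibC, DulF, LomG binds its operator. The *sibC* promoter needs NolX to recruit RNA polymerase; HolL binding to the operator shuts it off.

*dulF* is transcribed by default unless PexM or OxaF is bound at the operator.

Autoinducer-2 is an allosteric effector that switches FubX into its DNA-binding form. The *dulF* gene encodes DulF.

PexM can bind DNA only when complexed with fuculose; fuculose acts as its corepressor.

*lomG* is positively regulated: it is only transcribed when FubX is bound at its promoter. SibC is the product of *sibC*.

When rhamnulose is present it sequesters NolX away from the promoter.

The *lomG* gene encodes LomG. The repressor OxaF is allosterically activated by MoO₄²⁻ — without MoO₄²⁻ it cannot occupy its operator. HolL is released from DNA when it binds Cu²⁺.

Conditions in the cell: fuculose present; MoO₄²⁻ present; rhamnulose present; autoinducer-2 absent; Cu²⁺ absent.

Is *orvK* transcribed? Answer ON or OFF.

Cu²⁺ is absent, so HolL is active.
Rhamnulose is present, so NolX is inactive.
With repressor HolL bound, *sibC* is not transcribed.
So SibC is not produced.
Fuculose is present, so PexM is active.
MoO₄²⁻ is present, so OxaF is active.
With repressor PexM bound, *dulF* is not transcribed.
So DulF is not produced.
Autoinducer-2 is absent, so FubX is inactive.
Required activator FubX is absent, so *lomG* is not transcribed.
So LomG is not produced.
With no repressor bound, *orvK* is transcribed.

ON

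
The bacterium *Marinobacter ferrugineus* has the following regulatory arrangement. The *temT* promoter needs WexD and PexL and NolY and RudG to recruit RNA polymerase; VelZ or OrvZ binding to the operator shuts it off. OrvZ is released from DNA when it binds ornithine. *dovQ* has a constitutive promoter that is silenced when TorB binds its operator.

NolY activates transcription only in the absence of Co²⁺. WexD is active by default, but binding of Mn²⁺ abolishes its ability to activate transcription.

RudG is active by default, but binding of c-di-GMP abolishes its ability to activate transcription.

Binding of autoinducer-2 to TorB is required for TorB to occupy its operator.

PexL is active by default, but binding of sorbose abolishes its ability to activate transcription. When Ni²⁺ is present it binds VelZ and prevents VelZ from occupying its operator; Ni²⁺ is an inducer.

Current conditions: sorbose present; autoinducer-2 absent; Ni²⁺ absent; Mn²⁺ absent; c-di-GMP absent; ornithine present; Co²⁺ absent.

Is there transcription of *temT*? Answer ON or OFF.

OFF

Mn²⁺ is absent, so WexD is active.
Sorbose is present, so PexL is inactive.
Ni²⁺ is absent, so VelZ is active.
Co²⁺ is absent, so NolY is active.
Ornithine is present, so OrvZ is inactive.
c-di-GMP is absent, so RudG is active.
With repressor VelZ bound, *temT* is not transcribed.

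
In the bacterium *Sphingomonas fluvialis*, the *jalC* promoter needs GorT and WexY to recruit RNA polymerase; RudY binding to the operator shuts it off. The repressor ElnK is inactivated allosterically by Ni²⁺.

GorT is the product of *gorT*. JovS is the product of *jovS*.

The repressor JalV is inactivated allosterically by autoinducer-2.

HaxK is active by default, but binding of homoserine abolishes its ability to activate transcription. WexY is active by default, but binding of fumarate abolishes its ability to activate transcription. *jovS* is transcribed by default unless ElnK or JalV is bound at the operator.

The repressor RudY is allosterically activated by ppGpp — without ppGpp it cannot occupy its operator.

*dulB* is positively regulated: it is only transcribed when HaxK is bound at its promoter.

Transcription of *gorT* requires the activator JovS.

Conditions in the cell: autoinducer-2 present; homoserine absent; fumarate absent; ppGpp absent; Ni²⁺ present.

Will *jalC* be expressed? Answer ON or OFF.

ON

ppGpp is absent, so RudY is inactive.
Ni²⁺ is present, so ElnK is inactive.
Autoinducer-2 is present, so JalV is inactive.
With no repressor bound, *jovS* is transcribed.
So JovS is produced and active.
No repressor is bound and JovS is active, so *gorT* is transcribed.
So GorT is produced and active.
Fumarate is absent, so WexY is active.
No repressor is bound and GorT and WexY are active, so *jalC* is transcribed.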